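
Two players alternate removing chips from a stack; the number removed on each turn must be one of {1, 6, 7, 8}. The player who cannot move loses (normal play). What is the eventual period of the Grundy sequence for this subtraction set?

G(0) = 0
G(1) = mex{0} = 1
G(2) = mex{1} = 0
G(3) = mex{0} = 1
G(4) = mex{1} = 0
G(5) = mex{0} = 1
G(6) = mex{1,0} = 2
G(7) = mex{2,1,0} = 3
G(8) = mex{3,0,1,0} = 2
G(9) = mex{2,1,0,1} = 3
G(10) = mex{3,0,1,0} = 2
G(11) = mex{2,1,0,1} = 3
G(12) = mex{3,2,1,0} = 4
G(13) = mex{4,3,2,1} = 0
G(14) = mex{0,2,3,2} = 1
G(15) = mex{1,3,2,3} = 0
G(16) = mex{0,2,3,2} = 1
G(17) = mex{1,3,2,3} = 0
G(18) = mex{0,4,3,2} = 1
G(19) = mex{1,0,4,3} = 2
G(20) = mex{2,1,0,4} = 3
G(21) = mex{3,0,1,0} = 2
G(22) = mex{2,1,0,1} = 3
G(23) = mex{3,0,1,0} = 2
G(24) = mex{2,1,0,1} = 3
G(25) = mex{3,2,1,0} = 4
G(26) = mex{4,3,2,1} = 0
G(27) = mex{0,2,3,2} = 1
G(n+13) = G(n) holds for n = 0,…,7 (a full window of length max(S) = 8), so the sequence is purely periodic with period 13.

13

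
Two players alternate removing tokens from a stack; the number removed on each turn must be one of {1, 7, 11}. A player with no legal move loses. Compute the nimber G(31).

1

G(0) = 0
G(1) = mex{0} = 1
G(2) = mex{1} = 0
G(3) = mex{0} = 1
G(4) = mex{1} = 0
G(5) = mex{0} = 1
G(6) = mex{1} = 0
G(7) = mex{0,0} = 1
G(8) = mex{1,1} = 0
G(9) = mex{0,0} = 1
G(10) = mex{1,1} = 0
G(11) = mex{0,0,0} = 1
G(12) = mex{1,1,1} = 0
G(13) = mex{0,0,0} = 1
G(14) = mex{1,1,1} = 0
G(15) = mex{0,0,0} = 1
G(16) = mex{1,1,1} = 0
G(17) = mex{0,0,0} = 1
G(18) = mex{1,1,1} = 0
G(19) = mex{0,0,0} = 1
G(20) = mex{1,1,1} = 0
G(21) = mex{0,0,0} = 1
G(22) = mex{1,1,1} = 0
G(23) = mex{0,0,0} = 1
G(24) = mex{1,1,1} = 0
G(25) = mex{0,0,0} = 1
G(26) = mex{1,1,1} = 0
G(27) = mex{0,0,0} = 1
G(28) = mex{1,1,1} = 0
G(29) = mex{0,0,0} = 1
G(30) = mex{1,1,1} = 0
G(31) = mex{0,0,0} = 1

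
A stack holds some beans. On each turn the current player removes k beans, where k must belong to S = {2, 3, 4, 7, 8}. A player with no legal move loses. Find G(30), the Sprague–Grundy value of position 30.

n :  0  1  2  3  4  5  6  7  8  9 10 11 12 13 14 15 16 17 18 19 20 21 22 23 24 25 26 27 28 29 30
G :  0  0  1  1  2  2  0  3  1  4  2  0  0  1  1  2  2  0  3  1  4  2  0  0  1  1  2  2  0  3  1

1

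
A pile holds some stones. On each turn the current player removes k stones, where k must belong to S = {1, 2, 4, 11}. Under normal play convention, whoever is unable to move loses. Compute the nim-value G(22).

1

n :  0  1  2  3  4  5  6  7  8  9 10 11 12 13 14 15 16 17 18 19 20 21 22
G :  0  1  2  0  1  2  0  1  2  0  1  2  0  1  2  0  1  2  0  1  2  0  1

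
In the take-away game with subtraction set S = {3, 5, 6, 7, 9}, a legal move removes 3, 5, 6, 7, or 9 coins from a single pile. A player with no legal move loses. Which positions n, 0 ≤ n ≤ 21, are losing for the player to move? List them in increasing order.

G(0) = 0
G(1) = mex{} = 0
G(2) = mex{} = 0
G(3) = mex{0} = 1
G(4) = mex{0} = 1
G(5) = mex{0,0} = 1
G(6) = mex{1,0,0} = 2
G(7) = mex{1,0,0,0} = 2
G(8) = mex{1,1,0,0} = 2
G(9) = mex{2,1,1,0,0} = 3
G(10) = mex{2,1,1,1,0} = 3
G(11) = mex{2,2,1,1,0} = 3
G(12) = mex{3,2,2,1,1} = 0
G(13) = mex{3,2,2,2,1} = 0
G(14) = mex{3,3,2,2,1} = 0
G(15) = mex{0,3,3,2,2} = 1
G(16) = mex{0,3,3,3,2} = 1
G(17) = mex{0,0,3,3,2} = 1
G(18) = mex{1,0,0,3,3} = 2
G(19) = mex{1,0,0,0,3} = 2
G(20) = mex{1,1,0,0,3} = 2
G(21) = mex{2,1,1,0,0} = 3
P-positions are exactly the n with G(n) = 0.

0, 1, 2, 12, 13, 14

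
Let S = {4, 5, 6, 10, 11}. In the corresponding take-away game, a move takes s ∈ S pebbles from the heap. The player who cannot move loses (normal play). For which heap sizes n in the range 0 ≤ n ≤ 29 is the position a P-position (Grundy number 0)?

G(0) = 0
G(1) = mex{} = 0
G(2) = mex{} = 0
G(3) = mex{} = 0
G(4) = mex{0} = 1
G(5) = mex{0,0} = 1
G(6) = mex{0,0,0} = 1
G(7) = mex{0,0,0} = 1
G(8) = mex{1,0,0} = 2
G(9) = mex{1,1,0} = 2
G(10) = mex{1,1,1,0} = 2
G(11) = mex{1,1,1,0,0} = 2
G(12) = mex{2,1,1,0,0} = 3
G(13) = mex{2,2,1,0,0} = 3
G(14) = mex{2,2,2,1,0} = 3
G(15) = mex{2,2,2,1,1} = 0
G(16) = mex{3,2,2,1,1} = 0
G(17) = mex{3,3,2,1,1} = 0
G(18) = mex{3,3,3,2,1} = 0
G(19) = mex{0,3,3,2,2} = 1
G(20) = mex{0,0,3,2,2} = 1
G(21) = mex{0,0,0,2,2} = 1
G(22) = mex{0,0,0,3,2} = 1
G(23) = mex{1,0,0,3,3} = 2
G(24) = mex{1,1,0,3,3} = 2
G(25) = mex{1,1,1,0,3} = 2
G(26) = mex{1,1,1,0,0} = 2
G(27) = mex{2,1,1,0,0} = 3
G(28) = mex{2,2,1,0,0} = 3
G(29) = mex{2,2,2,1,0} = 3
P-positions are exactly the n with G(n) = 0.

0, 1, 2, 3, 15, 16, 17, 18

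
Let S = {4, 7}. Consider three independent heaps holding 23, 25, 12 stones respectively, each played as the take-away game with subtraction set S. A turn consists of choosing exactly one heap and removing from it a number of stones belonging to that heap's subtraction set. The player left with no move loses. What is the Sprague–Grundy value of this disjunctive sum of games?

0

All heaps use S = {4, 7}:
n :  0  1  2  3  4  5  6  7  8  9 10 11 12 13 14 15 16 17 18 19 20 21 22 23 24 25
G :  0  0  0  0  1  1  1  1  2  2  2  0  0  0  0  1  1  1  1  2  2  2  0  0  0  0
Heap A: G(23) = 0.
Heap B: G(25) = 0.
Heap C: G(12) = 0.
Combined Grundy value = 0 ⊕ 0 ⊕ 0 = 0.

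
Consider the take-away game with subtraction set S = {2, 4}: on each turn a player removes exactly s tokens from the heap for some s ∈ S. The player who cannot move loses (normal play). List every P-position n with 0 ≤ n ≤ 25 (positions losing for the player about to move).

0, 1, 6, 7, 12, 13, 18, 19, 24, 25

n :  0  1  2  3  4  5  6  7  8  9 10 11 12 13 14 15 16 17 18 19 20 21 22 23 24 25
G :  0  0  1  1  2  2  0  0  1  1  2  2  0  0  1  1  2  2  0  0  1  1  2  2  0  0
P-positions are exactly the n with G(n) = 0.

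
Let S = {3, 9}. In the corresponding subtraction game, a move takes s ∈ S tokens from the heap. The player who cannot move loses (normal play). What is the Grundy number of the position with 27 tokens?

n :  0  1  2  3  4  5  6  7  8  9 10 11 12 13 14 15 16 17 18 19 20 21 22 23 24 25 26 27
G :  0  0  0  1  1  1  0  0  0  1  1  1  0  0  0  1  1  1  0  0  0  1  1  1  0  0  0  1

1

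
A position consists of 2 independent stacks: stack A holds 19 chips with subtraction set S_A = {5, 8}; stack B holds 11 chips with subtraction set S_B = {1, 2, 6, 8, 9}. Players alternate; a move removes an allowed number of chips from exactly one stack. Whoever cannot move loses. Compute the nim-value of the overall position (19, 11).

Stack A, S = {5, 8}:
n :  0  1  2  3  4  5  6  7  8  9 10 11 12 13 14 15 16 17 18 19
G :  0  0  0  0  0  1  1  1  1  1  2  2  2  0  0  0  0  0  1  1
G_A(19) = 1.
Stack B, S = {1, 2, 6, 8, 9}:
n :  0  1  2  3  4  5  6  7  8  9 10 11
G :  0  1  2  0  1  2  3  0  1  2  0  1
G_B(11) = 1.
Combined Grundy value = 1 ⊕ 1 = 0.

0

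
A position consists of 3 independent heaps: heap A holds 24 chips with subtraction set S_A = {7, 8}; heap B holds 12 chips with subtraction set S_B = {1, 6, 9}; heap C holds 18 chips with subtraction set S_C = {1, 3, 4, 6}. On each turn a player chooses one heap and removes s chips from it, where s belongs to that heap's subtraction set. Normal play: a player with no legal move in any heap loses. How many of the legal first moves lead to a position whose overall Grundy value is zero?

Heap A, S = {7, 8}:
G(0) = 0
G(1) = mex{} = 0
G(2) = mex{} = 0
G(3) = mex{} = 0
G(4) = mex{} = 0
G(5) = mex{} = 0
G(6) = mex{} = 0
G(7) = mex{0} = 1
G(8) = mex{0,0} = 1
G(9) = mex{0,0} = 1
G(10) = mex{0,0} = 1
G(11) = mex{0,0} = 1
G(12) = mex{0,0} = 1
G(13) = mex{0,0} = 1
G(14) = mex{1,0} = 2
G(15) = mex{1,1} = 0
G(16) = mex{1,1} = 0
G(17) = mex{1,1} = 0
G(18) = mex{1,1} = 0
G(19) = mex{1,1} = 0
G(20) = mex{1,1} = 0
G(21) = mex{2,1} = 0
G(22) = mex{0,2} = 1
G(23) = mex{0,0} = 1
G(24) = mex{0,0} = 1
G_A(24) = 1.
Heap B, S = {1, 6, 9}:
G(0) = 0
G(1) = mex{0} = 1
G(2) = mex{1} = 0
G(3) = mex{0} = 1
G(4) = mex{1} = 0
G(5) = mex{0} = 1
G(6) = mex{1,0} = 2
G(7) = mex{2,1} = 0
G(8) = mex{0,0} = 1
G(9) = mex{1,1,0} = 2
G(10) = mex{2,0,1} = 3
G(11) = mex{3,1,0} = 2
G(12) = mex{2,2,1} = 0
G_B(12) = 0.
Heap C, S = {1, 3, 4, 6}:
n :  0  1  2  3  4  5  6  7  8  9 10 11 12 13 14 15 16 17 18
G :  0  1  0  1  2  3  2  0  1  0  1  2  3  2  0  1  0  1  2
G_C(18) = 2.
Combined Grundy value = 1 ⊕ 0 ⊕ 2 = 3.
A winning move leaves total XOR = 0, i.e. changes one component's Grundy value g to g ⊕ X where X is the current total.
Heap A: need g' = 1⊕3 = 2. Options: 24−7→G=0, 24−8→G=0. Hits: 0.
Heap B: need g' = 0⊕3 = 3. Options: 12−1→G=2, 12−6→G=2, 12−9→G=1. Hits: 0.
Heap C: need g' = 2⊕3 = 1. Options: 18−1→G=1, 18−3→G=1, 18−4→G=0, 18−6→G=3. Hits: 2.

2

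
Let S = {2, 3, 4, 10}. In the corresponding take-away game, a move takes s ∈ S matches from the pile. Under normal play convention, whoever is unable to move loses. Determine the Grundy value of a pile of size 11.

n :  0  1  2  3  4  5  6  7  8  9 10 11
G :  0  0  1  1  2  2  0  0  1  1  2  2

2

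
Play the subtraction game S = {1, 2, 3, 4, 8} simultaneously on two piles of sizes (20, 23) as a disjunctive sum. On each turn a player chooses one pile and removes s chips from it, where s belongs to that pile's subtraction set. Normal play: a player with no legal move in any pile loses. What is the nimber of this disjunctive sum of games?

3

All piles use S = {1, 2, 3, 4, 8}:
G(0) = 0
G(1) = mex{0} = 1
G(2) = mex{1,0} = 2
G(3) = mex{2,1,0} = 3
G(4) = mex{3,2,1,0} = 4
G(5) = mex{4,3,2,1} = 0
G(6) = mex{0,4,3,2} = 1
G(7) = mex{1,0,4,3} = 2
G(8) = mex{2,1,0,4,0} = 3
G(9) = mex{3,2,1,0,1} = 4
G(10) = mex{4,3,2,1,2} = 0
G(11) = mex{0,4,3,2,3} = 1
G(12) = mex{1,0,4,3,4} = 2
G(13) = mex{2,1,0,4,0} = 3
G(14) = mex{3,2,1,0,1} = 4
G(15) = mex{4,3,2,1,2} = 0
G(16) = mex{0,4,3,2,3} = 1
G(17) = mex{1,0,4,3,4} = 2
G(18) = mex{2,1,0,4,0} = 3
G(19) = mex{3,2,1,0,1} = 4
G(20) = mex{4,3,2,1,2} = 0
G(21) = mex{0,4,3,2,3} = 1
G(22) = mex{1,0,4,3,4} = 2
G(23) = mex{2,1,0,4,0} = 3
Pile A: G(20) = 0.
Pile B: G(23) = 3.
Combined Grundy value = 0 ⊕ 3 = 3.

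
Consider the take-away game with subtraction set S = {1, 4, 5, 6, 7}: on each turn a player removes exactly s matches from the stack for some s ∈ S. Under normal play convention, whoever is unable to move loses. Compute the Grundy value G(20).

n :  0  1  2  3  4  5  6  7  8  9 10 11 12 13 14 15 16 17 18 19 20
G :  0  1  0  1  2  3  2  3  4  5  0  1  0  1  2  3  2  3  4  5  0

0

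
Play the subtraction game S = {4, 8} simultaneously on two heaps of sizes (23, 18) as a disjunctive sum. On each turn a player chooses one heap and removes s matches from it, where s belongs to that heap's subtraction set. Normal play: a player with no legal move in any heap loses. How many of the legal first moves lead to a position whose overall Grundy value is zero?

2

All heaps use S = {4, 8}:
n :  0  1  2  3  4  5  6  7  8  9 10 11 12 13 14 15 16 17 18 19 20 21 22 23
G :  0  0  0  0  1  1  1  1  2  2  2  2  0  0  0  0  1  1  1  1  2  2  2  2
Heap A: G(23) = 2.
Heap B: G(18) = 1.
Combined Grundy value = 2 ⊕ 1 = 3.
A winning move leaves total XOR = 0, i.e. changes one component's Grundy value g to g ⊕ X where X is the current total.
Heap A: need g' = 2⊕3 = 1. Options: 23−4→G=1, 23−8→G=0. Hits: 1.
Heap B: need g' = 1⊕3 = 2. Options: 18−4→G=0, 18−8→G=2. Hits: 1.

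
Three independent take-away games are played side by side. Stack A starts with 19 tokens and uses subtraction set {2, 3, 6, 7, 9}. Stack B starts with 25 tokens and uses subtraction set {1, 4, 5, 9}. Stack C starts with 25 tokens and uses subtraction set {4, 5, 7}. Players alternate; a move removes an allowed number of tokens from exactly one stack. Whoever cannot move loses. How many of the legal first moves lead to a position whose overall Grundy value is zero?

Stack A, S = {2, 3, 6, 7, 9}:
n :  0  1  2  3  4  5  6  7  8  9 10 11 12 13 14 15 16 17 18 19
G :  0  0  1  1  2  0  3  1  2  2  3  3  4  0  5  1  4  0  0  1
G_A(19) = 1.
Stack B, S = {1, 4, 5, 9}:
G(0) = 0
G(1) = mex{0} = 1
G(2) = mex{1} = 0
G(3) = mex{0} = 1
G(4) = mex{1,0} = 2
G(5) = mex{2,1,0} = 3
G(6) = mex{3,0,1} = 2
G(7) = mex{2,1,0} = 3
G(8) = mex{3,2,1} = 0
G(9) = mex{0,3,2,0} = 1
G(10) = mex{1,2,3,1} = 0
G(11) = mex{0,3,2,0} = 1
G(12) = mex{1,0,3,1} = 2
G(13) = mex{2,1,0,2} = 3
G(14) = mex{3,0,1,3} = 2
G(15) = mex{2,1,0,2} = 3
G(16) = mex{3,2,1,3} = 0
G(17) = mex{0,3,2,0} = 1
G(18) = mex{1,2,3,1} = 0
G(19) = mex{0,3,2,0} = 1
G(20) = mex{1,0,3,1} = 2
G(21) = mex{2,1,0,2} = 3
G(22) = mex{3,0,1,3} = 2
G(23) = mex{2,1,0,2} = 3
G(24) = mex{3,2,1,3} = 0
G(25) = mex{0,3,2,0} = 1
G_B(25) = 1.
Stack C, S = {4, 5, 7}:
n :  0  1  2  3  4  5  6  7  8  9 10 11 12 13 14 15 16 17 18 19 20 21 22 23 24 25
G :  0  0  0  0  1  1  1  1  2  2  2  0  0  0  0  1  1  1  1  2  2  2  0  0  0  0
G_C(25) = 0.
Combined Grundy value = 1 ⊕ 1 ⊕ 0 = 0.
A winning move leaves total XOR = 0, i.e. changes one component's Grundy value g to g ⊕ X where X is the current total.
Stack A: target g' = 1⊕0 = 1, but every legal move changes the Grundy value (mex property), so 0 moves.
Stack B: target g' = 1⊕0 = 1, but every legal move changes the Grundy value (mex property), so 0 moves.
Stack C: target g' = 0⊕0 = 0, but every legal move changes the Grundy value (mex property), so 0 moves.

0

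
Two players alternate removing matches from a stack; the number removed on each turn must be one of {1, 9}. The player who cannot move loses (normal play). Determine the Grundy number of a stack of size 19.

G(0) = 0
G(1) = mex{0} = 1
G(2) = mex{1} = 0
G(3) = mex{0} = 1
G(4) = mex{1} = 0
G(5) = mex{0} = 1
G(6) = mex{1} = 0
G(7) = mex{0} = 1
G(8) = mex{1} = 0
G(9) = mex{0,0} = 1
G(10) = mex{1,1} = 0
G(11) = mex{0,0} = 1
G(12) = mex{1,1} = 0
G(13) = mex{0,0} = 1
G(14) = mex{1,1} = 0
G(15) = mex{0,0} = 1
G(16) = mex{1,1} = 0
G(17) = mex{0,0} = 1
G(18) = mex{1,1} = 0
G(19) = mex{0,0} = 1

1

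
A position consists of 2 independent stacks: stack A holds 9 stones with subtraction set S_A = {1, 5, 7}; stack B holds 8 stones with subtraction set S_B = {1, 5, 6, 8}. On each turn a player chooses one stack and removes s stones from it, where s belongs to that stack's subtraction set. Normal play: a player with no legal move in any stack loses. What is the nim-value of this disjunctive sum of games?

3

Stack A, S = {1, 5, 7}:
G(0) = 0
G(1) = mex{0} = 1
G(2) = mex{1} = 0
G(3) = mex{0} = 1
G(4) = mex{1} = 0
G(5) = mex{0,0} = 1
G(6) = mex{1,1} = 0
G(7) = mex{0,0,0} = 1
G(8) = mex{1,1,1} = 0
G(9) = mex{0,0,0} = 1
G_A(9) = 1.
Stack B, S = {1, 5, 6, 8}:
n : 0 1 2 3 4 5 6 7 8
G : 0 1 0 1 0 1 2 3 2
G_B(8) = 2.
Combined Grundy value = 1 ⊕ 2 = 3.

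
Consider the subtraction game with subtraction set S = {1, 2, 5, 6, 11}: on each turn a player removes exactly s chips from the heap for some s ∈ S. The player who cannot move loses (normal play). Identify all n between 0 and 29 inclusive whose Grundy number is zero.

0, 3, 7, 10, 17, 20, 24, 27

n :  0  1  2  3  4  5  6  7  8  9 10 11 12 13 14 15 16 17 18 19 20 21 22 23 24 25 26 27 28 29
G :  0  1  2  0  1  2  3  0  1  2  0  1  2  3  4  5  3  0  1  2  0  1  2  3  0  1  2  0  1  2
P-positions are exactly the n with G(n) = 0.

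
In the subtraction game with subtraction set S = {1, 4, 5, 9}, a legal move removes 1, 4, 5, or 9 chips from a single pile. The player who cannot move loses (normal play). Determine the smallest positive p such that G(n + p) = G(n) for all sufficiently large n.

8

G(0) = 0
G(1) = mex{0} = 1
G(2) = mex{1} = 0
G(3) = mex{0} = 1
G(4) = mex{1,0} = 2
G(5) = mex{2,1,0} = 3
G(6) = mex{3,0,1} = 2
G(7) = mex{2,1,0} = 3
G(8) = mex{3,2,1} = 0
G(9) = mex{0,3,2,0} = 1
G(10) = mex{1,2,3,1} = 0
G(11) = mex{0,3,2,0} = 1
G(12) = mex{1,0,3,1} = 2
G(13) = mex{2,1,0,2} = 3
G(14) = mex{3,0,1,3} = 2
G(15) = mex{2,1,0,2} = 3
G(16) = mex{3,2,1,3} = 0
G(17) = mex{0,3,2,0} = 1
G(18) = mex{1,2,3,1} = 0
G(n+8) = G(n) holds for n = 0,…,8 (a full window of length max(S) = 9), so the sequence is purely periodic with period 8.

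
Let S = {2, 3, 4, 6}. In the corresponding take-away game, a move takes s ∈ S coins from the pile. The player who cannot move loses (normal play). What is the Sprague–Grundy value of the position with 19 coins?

G(0) = 0
G(1) = mex{} = 0
G(2) = mex{0} = 1
G(3) = mex{0,0} = 1
G(4) = mex{1,0,0} = 2
G(5) = mex{1,1,0} = 2
G(6) = mex{2,1,1,0} = 3
G(7) = mex{2,2,1,0} = 3
G(8) = mex{3,2,2,1} = 0
G(9) = mex{3,3,2,1} = 0
G(10) = mex{0,3,3,2} = 1
G(11) = mex{0,0,3,2} = 1
G(12) = mex{1,0,0,3} = 2
G(13) = mex{1,1,0,3} = 2
G(14) = mex{2,1,1,0} = 3
G(15) = mex{2,2,1,0} = 3
G(16) = mex{3,2,2,1} = 0
G(17) = mex{3,3,2,1} = 0
G(18) = mex{0,3,3,2} = 1
G(19) = mex{0,0,3,2} = 1

1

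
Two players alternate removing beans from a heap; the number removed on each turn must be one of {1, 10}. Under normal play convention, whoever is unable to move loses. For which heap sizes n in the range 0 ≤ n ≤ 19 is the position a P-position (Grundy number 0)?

G(0) = 0
G(1) = mex{0} = 1
G(2) = mex{1} = 0
G(3) = mex{0} = 1
G(4) = mex{1} = 0
G(5) = mex{0} = 1
G(6) = mex{1} = 0
G(7) = mex{0} = 1
G(8) = mex{1} = 0
G(9) = mex{0} = 1
G(10) = mex{1,0} = 2
G(11) = mex{2,1} = 0
G(12) = mex{0,0} = 1
G(13) = mex{1,1} = 0
G(14) = mex{0,0} = 1
G(15) = mex{1,1} = 0
G(16) = mex{0,0} = 1
G(17) = mex{1,1} = 0
G(18) = mex{0,0} = 1
G(19) = mex{1,1} = 0
P-positions are exactly the n with G(n) = 0.

0, 2, 4, 6, 8, 11, 13, 15, 17, 19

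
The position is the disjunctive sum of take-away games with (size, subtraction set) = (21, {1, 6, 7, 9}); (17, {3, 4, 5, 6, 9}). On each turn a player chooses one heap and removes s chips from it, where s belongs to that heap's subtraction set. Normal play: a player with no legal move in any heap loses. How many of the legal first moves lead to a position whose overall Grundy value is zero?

2

Heap A, S = {1, 6, 7, 9}:
n :  0  1  2  3  4  5  6  7  8  9 10 11 12 13 14 15 16 17 18 19 20 21
G :  0  1  0  1  0  1  2  3  2  3  2  3  0  1  0  1  0  1  2  3  2  3
G_A(21) = 3.
Heap B, S = {3, 4, 5, 6, 9}:
G(0) = 0
G(1) = mex{} = 0
G(2) = mex{} = 0
G(3) = mex{0} = 1
G(4) = mex{0,0} = 1
G(5) = mex{0,0,0} = 1
G(6) = mex{1,0,0,0} = 2
G(7) = mex{1,1,0,0} = 2
G(8) = mex{1,1,1,0} = 2
G(9) = mex{2,1,1,1,0} = 3
G(10) = mex{2,2,1,1,0} = 3
G(11) = mex{2,2,2,1,0} = 3
G(12) = mex{3,2,2,2,1} = 0
G(13) = mex{3,3,2,2,1} = 0
G(14) = mex{3,3,3,2,1} = 0
G(15) = mex{0,3,3,3,2} = 1
G(16) = mex{0,0,3,3,2} = 1
G(17) = mex{0,0,0,3,2} = 1
G_B(17) = 1.
Combined Grundy value = 3 ⊕ 1 = 2.
A winning move leaves total XOR = 0, i.e. changes one component's Grundy value g to g ⊕ X where X is the current total.
Heap A: need g' = 3⊕2 = 1. Options: 21−1→G=2, 21−6→G=1, 21−7→G=0, 21−9→G=0. Hits: 1.
Heap B: need g' = 1⊕2 = 3. Options: 17−3→G=0, 17−4→G=0, 17−5→G=0, 17−6→G=3, 17−9→G=2. Hits: 1.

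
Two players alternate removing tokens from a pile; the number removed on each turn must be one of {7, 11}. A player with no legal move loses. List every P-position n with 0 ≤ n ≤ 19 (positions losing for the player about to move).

0, 1, 2, 3, 4, 5, 6, 18, 19

n :  0  1  2  3  4  5  6  7  8  9 10 11 12 13 14 15 16 17 18 19
G :  0  0  0  0  0  0  0  1  1  1  1  1  1  1  2  2  2  2  0  0
P-positions are exactly the n with G(n) = 0.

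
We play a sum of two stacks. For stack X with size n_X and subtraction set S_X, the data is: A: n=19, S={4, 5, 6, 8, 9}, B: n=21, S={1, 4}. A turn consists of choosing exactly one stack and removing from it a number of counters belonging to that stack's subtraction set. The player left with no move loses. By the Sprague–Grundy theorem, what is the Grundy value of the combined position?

0

Stack A, S = {4, 5, 6, 8, 9}:
G(0) = 0
G(1) = mex{} = 0
G(2) = mex{} = 0
G(3) = mex{} = 0
G(4) = mex{0} = 1
G(5) = mex{0,0} = 1
G(6) = mex{0,0,0} = 1
G(7) = mex{0,0,0} = 1
G(8) = mex{1,0,0,0} = 2
G(9) = mex{1,1,0,0,0} = 2
G(10) = mex{1,1,1,0,0} = 2
G(11) = mex{1,1,1,0,0} = 2
G(12) = mex{2,1,1,1,0} = 3
G(13) = mex{2,2,1,1,1} = 0
G(14) = mex{2,2,2,1,1} = 0
G(15) = mex{2,2,2,1,1} = 0
G(16) = mex{3,2,2,2,1} = 0
G(17) = mex{0,3,2,2,2} = 1
G(18) = mex{0,0,3,2,2} = 1
G(19) = mex{0,0,0,2,2} = 1
G_A(19) = 1.
Stack B, S = {1, 4}:
n :  0  1  2  3  4  5  6  7  8  9 10 11 12 13 14 15 16 17 18 19 20 21
G :  0  1  0  1  2  0  1  0  1  2  0  1  0  1  2  0  1  0  1  2  0  1
G_B(21) = 1.
Combined Grundy value = 1 ⊕ 1 = 0.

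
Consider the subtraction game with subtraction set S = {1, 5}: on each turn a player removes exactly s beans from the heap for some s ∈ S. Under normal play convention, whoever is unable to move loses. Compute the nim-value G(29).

n :  0  1  2  3  4  5  6  7  8  9 10 11 12 13 14 15 16 17 18 19 20 21 22 23 24 25 26 27 28 29
G :  0  1  0  1  0  1  0  1  0  1  0  1  0  1  0  1  0  1  0  1  0  1  0  1  0  1  0  1  0  1

1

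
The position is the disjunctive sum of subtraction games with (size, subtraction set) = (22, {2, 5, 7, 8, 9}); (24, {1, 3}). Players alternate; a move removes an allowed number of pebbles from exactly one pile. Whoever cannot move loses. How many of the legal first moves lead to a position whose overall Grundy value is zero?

2

Pile A, S = {2, 5, 7, 8, 9}:
n :  0  1  2  3  4  5  6  7  8  9 10 11 12 13 14 15 16 17 18 19 20 21 22
G :  0  0  1  1  0  2  1  3  2  2  3  3  4  4  0  0  1  1  0  2  1  3  2
G_A(22) = 2.
Pile B, S = {1, 3}:
G(0) = 0
G(1) = mex{0} = 1
G(2) = mex{1} = 0
G(3) = mex{0,0} = 1
G(4) = mex{1,1} = 0
G(5) = mex{0,0} = 1
G(6) = mex{1,1} = 0
G(7) = mex{0,0} = 1
G(8) = mex{1,1} = 0
G(9) = mex{0,0} = 1
G(10) = mex{1,1} = 0
G(11) = mex{0,0} = 1
G(12) = mex{1,1} = 0
G(13) = mex{0,0} = 1
G(14) = mex{1,1} = 0
G(15) = mex{0,0} = 1
G(16) = mex{1,1} = 0
G(17) = mex{0,0} = 1
G(18) = mex{1,1} = 0
G(19) = mex{0,0} = 1
G(20) = mex{1,1} = 0
G(21) = mex{0,0} = 1
G(22) = mex{1,1} = 0
G(23) = mex{0,0} = 1
G(24) = mex{1,1} = 0
G_B(24) = 0.
Combined Grundy value = 2 ⊕ 0 = 2.
A winning move leaves total XOR = 0, i.e. changes one component's Grundy value g to g ⊕ X where X is the current total.
Pile A: need g' = 2⊕2 = 0. Options: 22−2→G=1, 22−5→G=1, 22−7→G=0, 22−8→G=0, 22−9→G=4. Hits: 2.
Pile B: need g' = 0⊕2 = 2. Options: 24−1→G=1, 24−3→G=1. Hits: 0.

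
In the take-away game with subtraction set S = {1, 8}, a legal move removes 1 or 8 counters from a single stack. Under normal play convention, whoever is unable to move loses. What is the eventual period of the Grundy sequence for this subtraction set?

9

n :  0  1  2  3  4  5  6  7  8  9 10 11 12 13 14 15 16 17 18 19
G :  0  1  0  1  0  1  0  1  2  0  1  0  1  0  1  0  1  2  0  1
G(n+9) = G(n) holds for n = 0,…,7 (a full window of length max(S) = 8), so the sequence is purely periodic with period 9.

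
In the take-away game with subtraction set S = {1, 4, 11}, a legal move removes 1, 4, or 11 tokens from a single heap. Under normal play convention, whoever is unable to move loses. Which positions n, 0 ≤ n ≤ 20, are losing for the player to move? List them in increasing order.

G(0) = 0
G(1) = mex{0} = 1
G(2) = mex{1} = 0
G(3) = mex{0} = 1
G(4) = mex{1,0} = 2
G(5) = mex{2,1} = 0
G(6) = mex{0,0} = 1
G(7) = mex{1,1} = 0
G(8) = mex{0,2} = 1
G(9) = mex{1,0} = 2
G(10) = mex{2,1} = 0
G(11) = mex{0,0,0} = 1
G(12) = mex{1,1,1} = 0
G(13) = mex{0,2,0} = 1
G(14) = mex{1,0,1} = 2
G(15) = mex{2,1,2} = 0
G(16) = mex{0,0,0} = 1
G(17) = mex{1,1,1} = 0
G(18) = mex{0,2,0} = 1
G(19) = mex{1,0,1} = 2
G(20) = mex{2,1,2} = 0
P-positions are exactly the n with G(n) = 0.

0, 2, 5, 7, 10, 12, 15, 17, 20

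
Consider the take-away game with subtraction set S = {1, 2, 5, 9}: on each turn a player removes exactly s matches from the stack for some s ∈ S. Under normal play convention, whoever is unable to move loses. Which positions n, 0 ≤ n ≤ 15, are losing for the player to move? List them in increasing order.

n :  0  1  2  3  4  5  6  7  8  9 10 11 12 13 14 15
G :  0  1  2  0  1  2  0  1  2  3  0  1  2  0  1  2
P-positions are exactly the n with G(n) = 0.

0, 3, 6, 10, 13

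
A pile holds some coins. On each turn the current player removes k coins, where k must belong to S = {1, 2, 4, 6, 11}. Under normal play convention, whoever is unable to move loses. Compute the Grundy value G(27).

G(0) = 0
G(1) = mex{0} = 1
G(2) = mex{1,0} = 2
G(3) = mex{2,1} = 0
G(4) = mex{0,2,0} = 1
G(5) = mex{1,0,1} = 2
G(6) = mex{2,1,2,0} = 3
G(7) = mex{3,2,0,1} = 4
G(8) = mex{4,3,1,2} = 0
G(9) = mex{0,4,2,0} = 1
G(10) = mex{1,0,3,1} = 2
G(11) = mex{2,1,4,2,0} = 3
G(12) = mex{3,2,0,3,1} = 4
G(13) = mex{4,3,1,4,2} = 0
G(14) = mex{0,4,2,0,0} = 1
G(15) = mex{1,0,3,1,1} = 2
G(16) = mex{2,1,4,2,2} = 0
G(17) = mex{0,2,0,3,3} = 1
G(18) = mex{1,0,1,4,4} = 2
G(19) = mex{2,1,2,0,0} = 3
G(20) = mex{3,2,0,1,1} = 4
G(21) = mex{4,3,1,2,2} = 0
G(22) = mex{0,4,2,0,3} = 1
G(23) = mex{1,0,3,1,4} = 2
G(24) = mex{2,1,4,2,0} = 3
G(25) = mex{3,2,0,3,1} = 4
G(26) = mex{4,3,1,4,2} = 0
G(27) = mex{0,4,2,0,0} = 1

1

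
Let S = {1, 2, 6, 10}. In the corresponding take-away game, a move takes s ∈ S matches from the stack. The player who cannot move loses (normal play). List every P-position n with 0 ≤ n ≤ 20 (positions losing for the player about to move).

G(0) = 0
G(1) = mex{0} = 1
G(2) = mex{1,0} = 2
G(3) = mex{2,1} = 0
G(4) = mex{0,2} = 1
G(5) = mex{1,0} = 2
G(6) = mex{2,1,0} = 3
G(7) = mex{3,2,1} = 0
G(8) = mex{0,3,2} = 1
G(9) = mex{1,0,0} = 2
G(10) = mex{2,1,1,0} = 3
G(11) = mex{3,2,2,1} = 0
G(12) = mex{0,3,3,2} = 1
G(13) = mex{1,0,0,0} = 2
G(14) = mex{2,1,1,1} = 0
G(15) = mex{0,2,2,2} = 1
G(16) = mex{1,0,3,3} = 2
G(17) = mex{2,1,0,0} = 3
G(18) = mex{3,2,1,1} = 0
G(19) = mex{0,3,2,2} = 1
G(20) = mex{1,0,0,3} = 2
P-positions are exactly the n with G(n) = 0.

0, 3, 7, 11, 14, 18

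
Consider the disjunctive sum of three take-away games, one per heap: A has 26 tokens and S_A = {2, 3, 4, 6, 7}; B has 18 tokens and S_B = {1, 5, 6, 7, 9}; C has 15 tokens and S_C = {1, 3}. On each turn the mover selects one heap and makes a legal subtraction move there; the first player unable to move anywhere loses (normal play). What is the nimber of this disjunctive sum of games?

7

Heap A, S = {2, 3, 4, 6, 7}:
G(0) = 0
G(1) = mex{} = 0
G(2) = mex{0} = 1
G(3) = mex{0,0} = 1
G(4) = mex{1,0,0} = 2
G(5) = mex{1,1,0} = 2
G(6) = mex{2,1,1,0} = 3
G(7) = mex{2,2,1,0,0} = 3
G(8) = mex{3,2,2,1,0} = 4
G(9) = mex{3,3,2,1,1} = 0
G(10) = mex{4,3,3,2,1} = 0
G(11) = mex{0,4,3,2,2} = 1
G(12) = mex{0,0,4,3,2} = 1
G(13) = mex{1,0,0,3,3} = 2
G(14) = mex{1,1,0,4,3} = 2
G(15) = mex{2,1,1,0,4} = 3
G(16) = mex{2,2,1,0,0} = 3
G(17) = mex{3,2,2,1,0} = 4
G(18) = mex{3,3,2,1,1} = 0
G(19) = mex{4,3,3,2,1} = 0
G(20) = mex{0,4,3,2,2} = 1
G(21) = mex{0,0,4,3,2} = 1
G(22) = mex{1,0,0,3,3} = 2
G(23) = mex{1,1,0,4,3} = 2
G(24) = mex{2,1,1,0,4} = 3
G(25) = mex{2,2,1,0,0} = 3
G(26) = mex{3,2,2,1,0} = 4
G_A(26) = 4.
Heap B, S = {1, 5, 6, 7, 9}:
n :  0  1  2  3  4  5  6  7  8  9 10 11 12 13 14 15 16 17 18
G :  0  1  0  1  0  1  2  3  2  3  2  3  0  1  0  1  0  1  2
G_B(18) = 2.
Heap C, S = {1, 3}:
n :  0  1  2  3  4  5  6  7  8  9 10 11 12 13 14 15
G :  0  1  0  1  0  1  0  1  0  1  0  1  0  1  0  1
G_C(15) = 1.
Combined Grundy value = 4 ⊕ 2 ⊕ 1 = 7.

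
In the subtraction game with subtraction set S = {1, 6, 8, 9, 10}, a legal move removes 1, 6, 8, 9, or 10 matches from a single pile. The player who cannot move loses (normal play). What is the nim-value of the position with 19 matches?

1

n :  0  1  2  3  4  5  6  7  8  9 10 11 12 13 14 15 16 17 18 19
G :  0  1  0  1  0  1  2  0  1  2  3  2  3  2  3  4  5  3  0  1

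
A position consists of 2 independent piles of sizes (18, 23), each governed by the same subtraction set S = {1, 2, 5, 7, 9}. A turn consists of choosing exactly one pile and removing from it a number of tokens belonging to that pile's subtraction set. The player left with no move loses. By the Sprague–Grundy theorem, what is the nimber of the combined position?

2

All piles use S = {1, 2, 5, 7, 9}:
G(0) = 0
G(1) = mex{0} = 1
G(2) = mex{1,0} = 2
G(3) = mex{2,1} = 0
G(4) = mex{0,2} = 1
G(5) = mex{1,0,0} = 2
G(6) = mex{2,1,1} = 0
G(7) = mex{0,2,2,0} = 1
G(8) = mex{1,0,0,1} = 2
G(9) = mex{2,1,1,2,0} = 3
G(10) = mex{3,2,2,0,1} = 4
G(11) = mex{4,3,0,1,2} = 5
G(12) = mex{5,4,1,2,0} = 3
G(13) = mex{3,5,2,0,1} = 4
G(14) = mex{4,3,3,1,2} = 0
G(15) = mex{0,4,4,2,0} = 1
G(16) = mex{1,0,5,3,1} = 2
G(17) = mex{2,1,3,4,2} = 0
G(18) = mex{0,2,4,5,3} = 1
G(19) = mex{1,0,0,3,4} = 2
G(20) = mex{2,1,1,4,5} = 0
G(21) = mex{0,2,2,0,3} = 1
G(22) = mex{1,0,0,1,4} = 2
G(23) = mex{2,1,1,2,0} = 3
Pile A: G(18) = 1.
Pile B: G(23) = 3.
Combined Grundy value = 1 ⊕ 3 = 2.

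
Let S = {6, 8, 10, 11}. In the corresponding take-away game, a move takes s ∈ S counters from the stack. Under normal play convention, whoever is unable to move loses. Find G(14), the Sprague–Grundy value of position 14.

2

G(0) = 0
G(1) = mex{} = 0
G(2) = mex{} = 0
G(3) = mex{} = 0
G(4) = mex{} = 0
G(5) = mex{} = 0
G(6) = mex{0} = 1
G(7) = mex{0} = 1
G(8) = mex{0,0} = 1
G(9) = mex{0,0} = 1
G(10) = mex{0,0,0} = 1
G(11) = mex{0,0,0,0} = 1
G(12) = mex{1,0,0,0} = 2
G(13) = mex{1,0,0,0} = 2
G(14) = mex{1,1,0,0} = 2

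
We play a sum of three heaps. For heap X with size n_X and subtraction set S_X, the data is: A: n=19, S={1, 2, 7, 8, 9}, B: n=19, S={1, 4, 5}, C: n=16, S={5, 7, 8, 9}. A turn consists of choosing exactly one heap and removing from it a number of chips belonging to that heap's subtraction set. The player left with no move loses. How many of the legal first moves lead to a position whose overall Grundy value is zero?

5

Heap A, S = {1, 2, 7, 8, 9}:
n :  0  1  2  3  4  5  6  7  8  9 10 11 12 13 14 15 16 17 18 19
G :  0  1  2  0  1  2  0  1  2  3  4  5  3  4  5  3  0  1  2  0
G_A(19) = 0.
Heap B, S = {1, 4, 5}:
n :  0  1  2  3  4  5  6  7  8  9 10 11 12 13 14 15 16 17 18 19
G :  0  1  0  1  2  3  2  3  0  1  0  1  2  3  2  3  0  1  0  1
G_B(19) = 1.
Heap C, S = {5, 7, 8, 9}:
G(0) = 0
G(1) = mex{} = 0
G(2) = mex{} = 0
G(3) = mex{} = 0
G(4) = mex{} = 0
G(5) = mex{0} = 1
G(6) = mex{0} = 1
G(7) = mex{0,0} = 1
G(8) = mex{0,0,0} = 1
G(9) = mex{0,0,0,0} = 1
G(10) = mex{1,0,0,0} = 2
G(11) = mex{1,0,0,0} = 2
G(12) = mex{1,1,0,0} = 2
G(13) = mex{1,1,1,0} = 2
G(14) = mex{1,1,1,1} = 0
G(15) = mex{2,1,1,1} = 0
G(16) = mex{2,1,1,1} = 0
G_C(16) = 0.
Combined Grundy value = 0 ⊕ 1 ⊕ 0 = 1.
A winning move leaves total XOR = 0, i.e. changes one component's Grundy value g to g ⊕ X where X is the current total.
Heap A: need g' = 0⊕1 = 1. Options: 19−1→G=2, 19−2→G=1, 19−7→G=3, 19−8→G=5, 19−9→G=4. Hits: 1.
Heap B: need g' = 1⊕1 = 0. Options: 19−1→G=0, 19−4→G=3, 19−5→G=2. Hits: 1.
Heap C: need g' = 0⊕1 = 1. Options: 16−5→G=2, 16−7→G=1, 16−8→G=1, 16−9→G=1. Hits: 3.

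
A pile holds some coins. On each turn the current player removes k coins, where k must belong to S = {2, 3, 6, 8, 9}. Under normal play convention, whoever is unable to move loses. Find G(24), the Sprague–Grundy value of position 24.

G(0) = 0
G(1) = mex{} = 0
G(2) = mex{0} = 1
G(3) = mex{0,0} = 1
G(4) = mex{1,0} = 2
G(5) = mex{1,1} = 0
G(6) = mex{2,1,0} = 3
G(7) = mex{0,2,0} = 1
G(8) = mex{3,0,1,0} = 2
G(9) = mex{1,3,1,0,0} = 2
G(10) = mex{2,1,2,1,0} = 3
G(11) = mex{2,2,0,1,1} = 3
G(12) = mex{3,2,3,2,1} = 0
G(13) = mex{3,3,1,0,2} = 4
G(14) = mex{0,3,2,3,0} = 1
G(15) = mex{4,0,2,1,3} = 5
G(16) = mex{1,4,3,2,1} = 0
G(17) = mex{5,1,3,2,2} = 0
G(18) = mex{0,5,0,3,2} = 1
G(19) = mex{0,0,4,3,3} = 1
G(20) = mex{1,0,1,0,3} = 2
G(21) = mex{1,1,5,4,0} = 2
G(22) = mex{2,1,0,1,4} = 3
G(23) = mex{2,2,0,5,1} = 3
G(24) = mex{3,2,1,0,5} = 4

4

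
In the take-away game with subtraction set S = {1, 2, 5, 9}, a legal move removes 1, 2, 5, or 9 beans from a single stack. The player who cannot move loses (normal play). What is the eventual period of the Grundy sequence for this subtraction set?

n :  0  1  2  3  4  5  6  7  8  9 10 11 12 13 14 15 16 17 18 19 20 21
G :  0  1  2  0  1  2  0  1  2  3  0  1  2  0  1  2  0  1  2  3  0  1
G(n+10) = G(n) holds for n = 0,…,8 (a full window of length max(S) = 9), so the sequence is purely periodic with period 10.

10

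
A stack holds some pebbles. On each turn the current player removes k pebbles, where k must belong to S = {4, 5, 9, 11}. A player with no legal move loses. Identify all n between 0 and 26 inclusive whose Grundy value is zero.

G(0) = 0
G(1) = mex{} = 0
G(2) = mex{} = 0
G(3) = mex{} = 0
G(4) = mex{0} = 1
G(5) = mex{0,0} = 1
G(6) = mex{0,0} = 1
G(7) = mex{0,0} = 1
G(8) = mex{1,0} = 2
G(9) = mex{1,1,0} = 2
G(10) = mex{1,1,0} = 2
G(11) = mex{1,1,0,0} = 2
G(12) = mex{2,1,0,0} = 3
G(13) = mex{2,2,1,0} = 3
G(14) = mex{2,2,1,0} = 3
G(15) = mex{2,2,1,1} = 0
G(16) = mex{3,2,1,1} = 0
G(17) = mex{3,3,2,1} = 0
G(18) = mex{3,3,2,1} = 0
G(19) = mex{0,3,2,2} = 1
G(20) = mex{0,0,2,2} = 1
G(21) = mex{0,0,3,2} = 1
G(22) = mex{0,0,3,2} = 1
G(23) = mex{1,0,3,3} = 2
G(24) = mex{1,1,0,3} = 2
G(25) = mex{1,1,0,3} = 2
G(26) = mex{1,1,0,0} = 2
P-positions are exactly the n with G(n) = 0.

0, 1, 2, 3, 15, 16, 17, 18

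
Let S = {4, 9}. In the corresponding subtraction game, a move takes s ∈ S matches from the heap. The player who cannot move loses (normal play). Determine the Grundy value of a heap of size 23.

G(0) = 0
G(1) = mex{} = 0
G(2) = mex{} = 0
G(3) = mex{} = 0
G(4) = mex{0} = 1
G(5) = mex{0} = 1
G(6) = mex{0} = 1
G(7) = mex{0} = 1
G(8) = mex{1} = 0
G(9) = mex{1,0} = 2
G(10) = mex{1,0} = 2
G(11) = mex{1,0} = 2
G(12) = mex{0,0} = 1
G(13) = mex{2,1} = 0
G(14) = mex{2,1} = 0
G(15) = mex{2,1} = 0
G(16) = mex{1,1} = 0
G(17) = mex{0,0} = 1
G(18) = mex{0,2} = 1
G(19) = mex{0,2} = 1
G(20) = mex{0,2} = 1
G(21) = mex{1,1} = 0
G(22) = mex{1,0} = 2
G(23) = mex{1,0} = 2

2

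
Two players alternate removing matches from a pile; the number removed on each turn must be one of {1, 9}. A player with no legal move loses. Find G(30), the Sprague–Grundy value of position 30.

n :  0  1  2  3  4  5  6  7  8  9 10 11 12 13 14 15 16 17 18 19 20 21 22 23 24 25 26 27 28 29 30
G :  0  1  0  1  0  1  0  1  0  1  0  1  0  1  0  1  0  1  0  1  0  1  0  1  0  1  0  1  0  1  0

0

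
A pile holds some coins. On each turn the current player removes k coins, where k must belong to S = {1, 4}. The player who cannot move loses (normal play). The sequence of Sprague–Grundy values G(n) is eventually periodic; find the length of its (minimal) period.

n :  0  1  2  3  4  5  6  7  8  9 10 11 12 13 14
G :  0  1  0  1  2  0  1  0  1  2  0  1  0  1  2
G(n+5) = G(n) holds for n = 0,…,3 (a full window of length max(S) = 4), so the sequence is purely periodic with period 5.

5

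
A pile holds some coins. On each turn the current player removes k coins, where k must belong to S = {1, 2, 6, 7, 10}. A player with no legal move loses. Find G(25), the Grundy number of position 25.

n :  0  1  2  3  4  5  6  7  8  9 10 11 12 13 14 15 16 17 18 19 20 21 22 23 24 25
G :  0  1  2  0  1  2  3  4  0  1  2  0  1  2  3  4  0  1  2  0  1  2  3  4  0  1

1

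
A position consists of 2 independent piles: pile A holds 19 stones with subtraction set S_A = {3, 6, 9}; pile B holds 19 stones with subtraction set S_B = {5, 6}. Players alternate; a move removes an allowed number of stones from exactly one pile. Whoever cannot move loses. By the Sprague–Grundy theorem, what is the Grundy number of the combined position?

Pile A, S = {3, 6, 9}:
G(0) = 0
G(1) = mex{} = 0
G(2) = mex{} = 0
G(3) = mex{0} = 1
G(4) = mex{0} = 1
G(5) = mex{0} = 1
G(6) = mex{1,0} = 2
G(7) = mex{1,0} = 2
G(8) = mex{1,0} = 2
G(9) = mex{2,1,0} = 3
G(10) = mex{2,1,0} = 3
G(11) = mex{2,1,0} = 3
G(12) = mex{3,2,1} = 0
G(13) = mex{3,2,1} = 0
G(14) = mex{3,2,1} = 0
G(15) = mex{0,3,2} = 1
G(16) = mex{0,3,2} = 1
G(17) = mex{0,3,2} = 1
G(18) = mex{1,0,3} = 2
G(19) = mex{1,0,3} = 2
G_A(19) = 2.
Pile B, S = {5, 6}:
G(0) = 0
G(1) = mex{} = 0
G(2) = mex{} = 0
G(3) = mex{} = 0
G(4) = mex{} = 0
G(5) = mex{0} = 1
G(6) = mex{0,0} = 1
G(7) = mex{0,0} = 1
G(8) = mex{0,0} = 1
G(9) = mex{0,0} = 1
G(10) = mex{1,0} = 2
G(11) = mex{1,1} = 0
G(12) = mex{1,1} = 0
G(13) = mex{1,1} = 0
G(14) = mex{1,1} = 0
G(15) = mex{2,1} = 0
G(16) = mex{0,2} = 1
G(17) = mex{0,0} = 1
G(18) = mex{0,0} = 1
G(19) = mex{0,0} = 1
G_B(19) = 1.
Combined Grundy value = 2 ⊕ 1 = 3.

3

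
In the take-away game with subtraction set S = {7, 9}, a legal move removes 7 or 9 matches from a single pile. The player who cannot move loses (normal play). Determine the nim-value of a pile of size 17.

0

n :  0  1  2  3  4  5  6  7  8  9 10 11 12 13 14 15 16 17
G :  0  0  0  0  0  0  0  1  1  1  1  1  1  1  2  2  0  0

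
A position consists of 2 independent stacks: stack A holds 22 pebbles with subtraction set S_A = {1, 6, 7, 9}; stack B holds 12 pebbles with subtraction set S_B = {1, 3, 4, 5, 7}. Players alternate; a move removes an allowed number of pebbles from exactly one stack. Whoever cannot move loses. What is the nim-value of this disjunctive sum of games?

0

Stack A, S = {1, 6, 7, 9}:
G(0) = 0
G(1) = mex{0} = 1
G(2) = mex{1} = 0
G(3) = mex{0} = 1
G(4) = mex{1} = 0
G(5) = mex{0} = 1
G(6) = mex{1,0} = 2
G(7) = mex{2,1,0} = 3
G(8) = mex{3,0,1} = 2
G(9) = mex{2,1,0,0} = 3
G(10) = mex{3,0,1,1} = 2
G(11) = mex{2,1,0,0} = 3
G(12) = mex{3,2,1,1} = 0
G(13) = mex{0,3,2,0} = 1
G(14) = mex{1,2,3,1} = 0
G(15) = mex{0,3,2,2} = 1
G(16) = mex{1,2,3,3} = 0
G(17) = mex{0,3,2,2} = 1
G(18) = mex{1,0,3,3} = 2
G(19) = mex{2,1,0,2} = 3
G(20) = mex{3,0,1,3} = 2
G(21) = mex{2,1,0,0} = 3
G(22) = mex{3,0,1,1} = 2
G_A(22) = 2.
Stack B, S = {1, 3, 4, 5, 7}:
n :  0  1  2  3  4  5  6  7  8  9 10 11 12
G :  0  1  0  1  2  3  2  3  0  1  0  1  2
G_B(12) = 2.
Combined Grundy value = 2 ⊕ 2 = 0.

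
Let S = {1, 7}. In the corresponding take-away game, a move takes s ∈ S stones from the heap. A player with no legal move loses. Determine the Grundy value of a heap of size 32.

n :  0  1  2  3  4  5  6  7  8  9 10 11 12 13 14 15 16 17 18 19 20 21 22 23 24 25 26 27 28 29 30 31 32
G :  0  1  0  1  0  1  0  1  0  1  0  1  0  1  0  1  0  1  0  1  0  1  0  1  0  1  0  1  0  1  0  1  0

0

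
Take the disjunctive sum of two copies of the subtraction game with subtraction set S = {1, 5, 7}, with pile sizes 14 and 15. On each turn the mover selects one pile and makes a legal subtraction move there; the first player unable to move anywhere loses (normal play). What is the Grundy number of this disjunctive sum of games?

1

All piles use S = {1, 5, 7}:
G(0) = 0
G(1) = mex{0} = 1
G(2) = mex{1} = 0
G(3) = mex{0} = 1
G(4) = mex{1} = 0
G(5) = mex{0,0} = 1
G(6) = mex{1,1} = 0
G(7) = mex{0,0,0} = 1
G(8) = mex{1,1,1} = 0
G(9) = mex{0,0,0} = 1
G(10) = mex{1,1,1} = 0
G(11) = mex{0,0,0} = 1
G(12) = mex{1,1,1} = 0
G(13) = mex{0,0,0} = 1
G(14) = mex{1,1,1} = 0
G(15) = mex{0,0,0} = 1
Pile A: G(14) = 0.
Pile B: G(15) = 1.
Combined Grundy value = 0 ⊕ 1 = 1.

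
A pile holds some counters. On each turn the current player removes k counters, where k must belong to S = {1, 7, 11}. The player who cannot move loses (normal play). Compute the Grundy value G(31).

n :  0  1  2  3  4  5  6  7  8  9 10 11 12 13 14 15 16 17 18 19 20 21 22 23 24 25 26 27 28 29 30 31
G :  0  1  0  1  0  1  0  1  0  1  0  1  0  1  0  1  0  1  0  1  0  1  0  1  0  1  0  1  0  1  0  1

1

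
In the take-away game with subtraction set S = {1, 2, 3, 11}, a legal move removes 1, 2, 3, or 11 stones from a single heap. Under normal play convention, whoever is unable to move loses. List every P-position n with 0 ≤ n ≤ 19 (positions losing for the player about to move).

0, 4, 8, 12, 16

n :  0  1  2  3  4  5  6  7  8  9 10 11 12 13 14 15 16 17 18 19
G :  0  1  2  3  0  1  2  3  0  1  2  3  0  1  2  3  0  1  2  3
P-positions are exactly the n with G(n) = 0.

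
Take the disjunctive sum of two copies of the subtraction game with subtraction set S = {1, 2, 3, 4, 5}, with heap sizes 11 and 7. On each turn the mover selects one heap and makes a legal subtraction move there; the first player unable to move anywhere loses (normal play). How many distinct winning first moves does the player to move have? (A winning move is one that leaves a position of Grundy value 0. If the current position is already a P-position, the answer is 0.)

2

All heaps use S = {1, 2, 3, 4, 5}:
n :  0  1  2  3  4  5  6  7  8  9 10 11
G :  0  1  2  3  4  5  0  1  2  3  4  5
Heap A: G(11) = 5.
Heap B: G(7) = 1.
Combined Grundy value = 5 ⊕ 1 = 4.
A winning move leaves total XOR = 0, i.e. changes one component's Grundy value g to g ⊕ X where X is the current total.
Heap A: need g' = 5⊕4 = 1. Options: 11−1→G=4, 11−2→G=3, 11−3→G=2, 11−4→G=1, 11−5→G=0. Hits: 1.
Heap B: need g' = 1⊕4 = 5. Options: 7−1→G=0, 7−2→G=5, 7−3→G=4, 7−4→G=3, 7−5→G=2. Hits: 1.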